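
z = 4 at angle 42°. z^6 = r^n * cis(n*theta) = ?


r^6 = 4^6 = 4096
n*theta = 6*42° = 252° = 252° (mod 360)
a = 4096*cos(252°) = -1265.7336
b = 4096*sin(252°) = -3895.5275

4096 cis(252°) = -1265.7336 - 3895.5275i


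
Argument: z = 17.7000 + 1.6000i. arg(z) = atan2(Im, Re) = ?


Re = 17.7, Im = 1.6
arg = atan2(1.6, 17.7) = 5.1652 degrees

arg(z) = 5.1652 degrees


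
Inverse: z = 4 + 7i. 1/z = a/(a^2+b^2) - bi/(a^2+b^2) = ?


|z|^2 = 16+49 = 65
1/z = (4 - 7i)/65

1/z = 0.0615 - 0.1077i


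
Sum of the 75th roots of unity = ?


The sum of all 75th roots of unity is 0.
Geometric series: (1 - w^75)/(1 - w) = (1-1)/(1-w) = 0 since w^75 = 1, w ≠ 1.
Alternatively: coefficient of z^74 in z^75 - 1 is 0.

0


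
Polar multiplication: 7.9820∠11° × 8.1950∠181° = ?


r = 7.9820 * 8.1950 = 65.4125
theta = 11° + 181° = 192° = 192° (mod 360)

65.4125 cis(192°)


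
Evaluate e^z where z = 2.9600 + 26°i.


e^2.9600 = 19.2980
cos(26°) = 0.898794
sin(26°) = 0.43837
Real = 19.2980*0.898794 = 17.3449
Imag = 19.2980*0.43837 = 8.4597

17.3449 + 8.4597i


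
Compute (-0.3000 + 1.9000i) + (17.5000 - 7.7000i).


Real: -0.3 + 17.5 = 17.2
Imag: 1.9 - 7.7 = -5.8

17.2000 - 5.8000i


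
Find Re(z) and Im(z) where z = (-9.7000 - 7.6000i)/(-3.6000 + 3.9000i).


Multiply by conjugate: (-9.7000 - 7.6000i)(-3.6000 - 3.9000i) / ((-3.6)^2 + 3.9^2)
Numerator real = -9.7*(-3.6) - (7.6)*3.9 = 5.28
Numerator imag = -7.6*(-3.6) - (-9.7)*3.9 = 65.19
Denominator = 28.17
Re(z) = 5.28/28.17 = 0.1874
Im(z) = 65.19/28.17 = 2.3142

Re(z) = 0.1874, Im(z) = 2.3142


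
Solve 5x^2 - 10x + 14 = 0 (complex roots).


disc = (-10)^2 - 4*5*14 = 100 - 280 = -180
sqrt(|disc|) = sqrt(180) = 13.4164
Real part = 10/(2*5) = 1.0000
Imag part = 13.4164/(2*5) = 1.3416

1.0000 ± 1.3416i


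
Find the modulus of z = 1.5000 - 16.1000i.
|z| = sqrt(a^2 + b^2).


|z| = sqrt(1.5^2 + (-16.1)^2) = sqrt(2.25 + 259.21) = sqrt(261.46) = 16.1697

|z| = 16.1697


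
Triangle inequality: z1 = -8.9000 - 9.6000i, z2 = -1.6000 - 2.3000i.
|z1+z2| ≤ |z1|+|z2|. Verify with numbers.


|z1| = sqrt((-8.9)^2 + (-9.6)^2) = sqrt(171.37) = 13.0908
|z2| = sqrt((-1.6)^2 + (-2.3)^2) = sqrt(7.85) = 2.8018
z1+z2 = -10.5000 - 11.9000i
|z1+z2| = sqrt(251.86) = 15.8701
|z1|+|z2| = 13.0908 + 2.8018 = 15.8926

|z1+z2| = 15.8701 ≤ |z1|+|z2| = 15.8926 (verified)


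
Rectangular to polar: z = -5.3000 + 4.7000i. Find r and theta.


r = sqrt(28.09+22.09) = sqrt(50.18) = 7.0838
theta = atan2(4.7, -5.3) = 138.4336 degrees

r = 7.0838, theta = 138.4336 degrees


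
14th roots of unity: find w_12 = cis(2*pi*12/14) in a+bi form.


Angle = 360*12/14 = 308.5714°
a = cos(308.5714°) = 0.6235
b = sin(308.5714°) = -0.7818

0.6235 - 0.7818i


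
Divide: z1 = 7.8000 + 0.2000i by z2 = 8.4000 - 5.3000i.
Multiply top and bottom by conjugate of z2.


Conjugate of z2 = 8.4000 + 5.3000i
Numerator: (7.8000 + 0.2000i)(8.4000 + 5.3000i) = 64.4600 + 43.0200i
Denominator: 8.4^2 + (-5.3)^2 = 98.65
Result = (64.4600 + 43.0200i)/98.65

0.6534 + 0.4361i


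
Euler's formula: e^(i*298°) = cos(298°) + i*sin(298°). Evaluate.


cos(298°) = 0.4695
sin(298°) = -0.8829

e^(i*298°) = 0.4695 - 0.8829i


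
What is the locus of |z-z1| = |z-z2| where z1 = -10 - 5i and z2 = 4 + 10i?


Equal distances means the locus is the perpendicular bisector of z1 and z2.
Midpoint = ((-10+4)/2, (-5+10)/2) = (-3.0000, 2.5000)

Perpendicular bisector through (-3.0000, 2.5000)


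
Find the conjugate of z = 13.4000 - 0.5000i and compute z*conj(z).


z_bar = 13.4000 + 0.5000i
z*z_bar = 13.4^2 + (-0.5)^2 = 179.56 + 0.25 = 179.81

z_bar = 13.4000 + 0.5000i, z*z_bar = 179.81


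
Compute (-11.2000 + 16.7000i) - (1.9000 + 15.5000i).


Real: -11.2 - 1.9 = -13.1
Imag: 16.7 - 15.5 = 1.2

-13.1000 + 1.2000i


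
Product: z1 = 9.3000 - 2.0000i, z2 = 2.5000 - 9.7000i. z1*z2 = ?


Real = 9.3*2.5 - (-2)*(-9.7) = 23.25 - 19.4 = 3.85
Imag = 9.3*(-9.7) + 2.5*(-2) = -90.21 - (5) = -95.21

3.8500 - 95.2100i


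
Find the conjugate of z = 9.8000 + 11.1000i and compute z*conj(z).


z_bar = 9.8000 - 11.1000i
z*z_bar = 9.8^2 + 11.1^2 = 96.04 + 123.21 = 219.25

z_bar = 9.8000 - 11.1000i, z*z_bar = 219.25


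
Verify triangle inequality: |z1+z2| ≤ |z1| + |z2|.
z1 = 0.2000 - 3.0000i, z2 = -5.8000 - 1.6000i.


|z1| = sqrt(0.2^2 + (-3)^2) = sqrt(9.04) = 3.0067
|z2| = sqrt((-5.8)^2 + (-1.6)^2) = sqrt(36.2) = 6.0166
z1+z2 = -5.6000 - 4.6000i
|z1+z2| = sqrt(52.52) = 7.2471
|z1|+|z2| = 3.0067 + 6.0166 = 9.0233

|z1+z2| = 7.2471 ≤ |z1|+|z2| = 9.0233 (verified)


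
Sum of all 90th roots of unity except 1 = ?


With w = e^(2*pi*i/90), all 90 of the 90th roots of unity w^0 = 1, w, ..., w^(89) sum to 0: 1 + w + ... + w^(89) = (1 - w^90)/(1 - w) = 0 since w^90 = 1, w ≠ 1.
Removing the root 1: w + w^2 + ... + w^(89) = 0 - 1 = -1

Sum = -1


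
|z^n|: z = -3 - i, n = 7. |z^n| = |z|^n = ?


|z| = sqrt(9+1) = sqrt(10) = 3.1623
|z^7| = |z|^7 = (sqrt(10))^7 = 10^3 * sqrt(10) = 1000*sqrt(10)

|z^7| = 1000*sqrt(10) ≈ 3162.2777


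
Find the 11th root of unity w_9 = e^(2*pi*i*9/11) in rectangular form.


Angle = 360*9/11 = 294.5455°
a = cos(294.5455°) = 0.4154
b = sin(294.5455°) = -0.9096

0.4154 - 0.9096i


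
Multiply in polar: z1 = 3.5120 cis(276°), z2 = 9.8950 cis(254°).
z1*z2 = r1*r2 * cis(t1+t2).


r = 3.5120 * 9.8950 = 34.7512
theta = 276° + 254° = 530° = 170° (mod 360)

34.7512 cis(170°)


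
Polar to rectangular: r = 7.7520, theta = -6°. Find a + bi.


a = 7.7520*cos(-6°) = 7.7520*0.99452 = 7.7095
b = 7.7520*sin(-6°) = 7.7520*(-0.10453) = -0.8103

7.7095 - 0.8103i


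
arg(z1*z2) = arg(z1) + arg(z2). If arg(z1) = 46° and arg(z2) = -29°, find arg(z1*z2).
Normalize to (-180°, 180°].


arg(z1*z2) = 46° - 29° = 17°
Normalized to (-180°, 180°]: 17°

17°


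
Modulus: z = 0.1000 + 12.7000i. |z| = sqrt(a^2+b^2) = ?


|z| = sqrt(0.1^2 + 12.7^2) = sqrt(0.01 + 161.29) = sqrt(161.3) = 12.7004

|z| = 12.7004


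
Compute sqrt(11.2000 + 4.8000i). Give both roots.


|z| = sqrt(125.44+23.04) = 12.1852
sqrt((|z|+a)/2) = sqrt((12.1852+11.2)/2) = sqrt(11.6926) = 3.4194
sqrt((|z|-a)/2) = sqrt((12.1852-11.2)/2) = sqrt(0.4926) = 0.7019

±(3.4194 + 0.7019i) i.e. 3.4194 + 0.7019i and -3.4194 - 0.7019i


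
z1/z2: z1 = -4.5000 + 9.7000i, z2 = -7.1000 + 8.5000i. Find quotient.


Conjugate of z2 = -7.1000 - 8.5000i
Numerator: (-4.5000 + 9.7000i)(-7.1000 - 8.5000i) = 114.4000 - 30.6200i
Denominator: (-7.1)^2 + 8.5^2 = 122.66
Result = (114.4000 - 30.6200i)/122.66

0.9327 - 0.2496i


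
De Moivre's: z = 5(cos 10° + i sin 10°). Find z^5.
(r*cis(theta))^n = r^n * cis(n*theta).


r^5 = 5^5 = 3125
n*theta = 5*10° = 50° = 50° (mod 360)
a = 3125*cos(50°) = 2008.7113
b = 3125*sin(50°) = 2393.8889

3125 cis(50°) = 2008.7113 + 2393.8889i


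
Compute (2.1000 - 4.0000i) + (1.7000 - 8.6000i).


Real: 2.1 + 1.7 = 3.8
Imag: -4 - 8.6 = -12.6

3.8000 - 12.6000i


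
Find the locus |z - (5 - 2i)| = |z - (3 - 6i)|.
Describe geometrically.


Equal distances means the locus is the perpendicular bisector of z1 and z2.
Midpoint = ((5+3)/2, (-2+(-6))/2) = (4.0000, -4.0000)

Perpendicular bisector through (4.0000, -4.0000)


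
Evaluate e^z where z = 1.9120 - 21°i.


e^1.9120 = 6.7666
cos(-21°) = 0.93358
sin(-21°) = -0.35837
Real = 6.7666*0.93358 = 6.3172
Imag = 6.7666*(-0.35837) = -2.4249

6.3172 - 2.4249i


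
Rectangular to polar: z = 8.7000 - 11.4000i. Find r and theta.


r = sqrt(75.69+129.96) = sqrt(205.65) = 14.3405
theta = atan2(-11.4, 8.7) = -52.6507 degrees

r = 14.3405, theta = -52.6507 degrees


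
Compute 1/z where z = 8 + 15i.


|z|^2 = 64+225 = 289
1/z = (8 - 15i)/289

1/z = 0.0277 - 0.0519i


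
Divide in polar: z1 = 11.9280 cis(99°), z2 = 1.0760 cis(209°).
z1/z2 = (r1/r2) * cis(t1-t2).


r = 11.9280 / 1.0760 = 11.0855
theta = 99° - 209° = -110° = 250° (mod 360)

11.0855 cis(250°)


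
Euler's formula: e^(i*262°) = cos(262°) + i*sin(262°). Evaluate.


cos(262°) = -0.1392
sin(262°) = -0.9903

e^(i*262°) = -0.1392 - 0.9903i


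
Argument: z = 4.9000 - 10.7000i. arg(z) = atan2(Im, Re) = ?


Re = 4.9, Im = -10.7
arg = atan2(-10.7, 4.9) = -65.3949 degrees

arg(z) = -65.3949 degrees


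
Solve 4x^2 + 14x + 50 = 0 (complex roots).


disc = 14^2 - 4*4*50 = 196 - 800 = -604
sqrt(|disc|) = sqrt(604) = 24.5764
Real part = -14/(2*4) = -1.7500
Imag part = 24.5764/(2*4) = 3.0721

-1.7500 ± 3.0721i


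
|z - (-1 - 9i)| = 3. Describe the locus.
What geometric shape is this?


|z - z0| = r is a circle with center z0 and radius r.
Center = (-1, -9), radius = 3

Circle with center (-1, -9) and radius 3


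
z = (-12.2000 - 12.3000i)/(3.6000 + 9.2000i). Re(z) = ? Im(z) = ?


Multiply by conjugate: (-12.2000 - 12.3000i)(3.6000 - 9.2000i) / (3.6^2 + 9.2^2)
Numerator real = -12.2*3.6 - (12.3)*9.2 = -157.08
Numerator imag = -12.3*3.6 - (-12.2)*9.2 = 67.96
Denominator = 97.6
Re(z) = -157.08/97.6 = -1.6094
Im(z) = 67.96/97.6 = 0.6963

Re(z) = -1.6094, Im(z) = 0.6963


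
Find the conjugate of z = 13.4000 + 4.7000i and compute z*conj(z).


z_bar = 13.4000 - 4.7000i
z*z_bar = 13.4^2 + 4.7^2 = 179.56 + 22.09 = 201.65

z_bar = 13.4000 - 4.7000i, z*z_bar = 201.65


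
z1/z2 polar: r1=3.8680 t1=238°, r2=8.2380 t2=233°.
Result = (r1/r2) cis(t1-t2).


r = 3.8680 / 8.2380 = 0.4695
theta = 238° - 233° = 5° = 5° (mod 360)

0.4695 cis(5°)


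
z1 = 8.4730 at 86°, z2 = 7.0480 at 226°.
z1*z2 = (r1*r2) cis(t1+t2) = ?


r = 8.4730 * 7.0480 = 59.7177
theta = 86° + 226° = 312° = 312° (mod 360)

59.7177 cis(312°)


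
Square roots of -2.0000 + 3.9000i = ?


|z| = sqrt(4+15.21) = 4.3829
sqrt((|z|+a)/2) = sqrt((4.3829+(-2))/2) = sqrt(1.1915) = 1.0915
sqrt((|z|-a)/2) = sqrt((4.3829-(-2))/2) = sqrt(3.1915) = 1.7865

±(1.0915 + 1.7865i) i.e. 1.0915 + 1.7865i and -1.0915 - 1.7865i


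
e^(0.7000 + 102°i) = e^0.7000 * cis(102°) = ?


e^0.7000 = 2.0138
cos(102°) = -0.2079
sin(102°) = 0.9781
Real = 2.0138*(-0.2079) = -0.4187
Imag = 2.0138*0.9781 = 1.9697

-0.4187 + 1.9697i


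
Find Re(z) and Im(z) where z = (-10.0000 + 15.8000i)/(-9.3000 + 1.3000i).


Multiply by conjugate: (-10.0000 + 15.8000i)(-9.3000 - 1.3000i) / ((-9.3)^2 + 1.3^2)
Numerator real = -10*(-9.3) + 15.8*1.3 = 113.54
Numerator imag = 15.8*(-9.3) - (-10)*1.3 = -133.94
Denominator = 88.18
Re(z) = 113.54/88.18 = 1.2876
Im(z) = -133.94/88.18 = -1.5189

Re(z) = 1.2876, Im(z) = -1.5189


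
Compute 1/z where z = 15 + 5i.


|z|^2 = 225+25 = 250
1/z = (15 - 5i)/250

1/z = 0.0600 - 0.0200i


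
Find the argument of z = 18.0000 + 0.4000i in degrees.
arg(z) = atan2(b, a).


Re = 18, Im = 0.4
arg = atan2(0.4, 18) = 1.2730 degrees

arg(z) = 1.2730 degrees


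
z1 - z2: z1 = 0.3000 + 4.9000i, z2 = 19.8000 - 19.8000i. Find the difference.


Real: 0.3 - 19.8 = -19.5
Imag: 4.9 + 19.8 = 24.7

-19.5000 + 24.7000i


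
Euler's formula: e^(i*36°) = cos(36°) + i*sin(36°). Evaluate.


cos(36°) = 0.8090
sin(36°) = 0.5878

e^(i*36°) = 0.8090 + 0.5878i


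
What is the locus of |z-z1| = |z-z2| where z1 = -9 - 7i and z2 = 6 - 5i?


Equal distances means the locus is the perpendicular bisector of z1 and z2.
Midpoint = ((-9+6)/2, (-7+(-5))/2) = (-1.5000, -6.0000)

Perpendicular bisector through (-1.5000, -6.0000)


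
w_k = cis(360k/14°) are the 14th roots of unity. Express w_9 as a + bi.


Angle = 360*9/14 = 231.4286°
a = cos(231.4286°) = -0.6235
b = sin(231.4286°) = -0.7818

-0.6235 - 0.7818i


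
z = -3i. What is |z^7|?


|z| = sqrt(0+9) = sqrt(9) = 3
|z^7| = |z|^7 = 3^7 = 2187

|z^7| = 2187


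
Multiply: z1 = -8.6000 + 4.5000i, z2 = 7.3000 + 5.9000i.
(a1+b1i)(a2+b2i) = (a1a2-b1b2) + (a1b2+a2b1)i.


Real = -8.6*7.3 - 4.5*5.9 = -62.78 - 26.55 = -89.33
Imag = -8.6*5.9 + 7.3*4.5 = -50.74 + 32.85 = -17.89

-89.3300 - 17.8900i


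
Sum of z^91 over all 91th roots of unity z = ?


The roots are w_k = w^k with w = e^(2*pi*i/91), and (w^k)^91 = (w^91)^k.
So S = 1 + u + u^2 + ... + u^(90) with u = w^91.
91 = 1*91 + 0, so 91 is a multiple of 91 and u = (w^91)^1 = 1.
Every one of the 91 terms equals 1: S = 91

S = 91


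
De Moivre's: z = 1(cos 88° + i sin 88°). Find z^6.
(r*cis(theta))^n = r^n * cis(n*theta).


r^6 = 1^6 = 1
n*theta = 6*88° = 528° = 168° (mod 360)
a = 1*cos(168°) = -0.9781
b = 1*sin(168°) = 0.2079

1 cis(168°) = -0.9781 + 0.2079i


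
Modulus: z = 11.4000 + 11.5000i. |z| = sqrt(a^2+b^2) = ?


|z| = sqrt(11.4^2 + 11.5^2) = sqrt(129.96 + 132.25) = sqrt(262.21) = 16.1929

|z| = 16.1929


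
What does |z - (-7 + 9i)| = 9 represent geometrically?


|z - z0| = r is a circle with center z0 and radius r.
Center = (-7, 9), radius = 9

Circle with center (-7, 9) and radius 9


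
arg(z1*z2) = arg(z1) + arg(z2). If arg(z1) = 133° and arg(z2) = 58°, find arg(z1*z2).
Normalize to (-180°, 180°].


arg(z1*z2) = 133° + 58° = 191°
Normalized to (-180°, 180°]: -169°

-169°


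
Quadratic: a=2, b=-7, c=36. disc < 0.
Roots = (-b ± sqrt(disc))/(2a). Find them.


disc = (-7)^2 - 4*2*36 = 49 - 288 = -239
sqrt(|disc|) = sqrt(239) = 15.4596
Real part = 7/(2*2) = 1.7500
Imag part = 15.4596/(2*2) = 3.8649

1.7500 ± 3.8649i


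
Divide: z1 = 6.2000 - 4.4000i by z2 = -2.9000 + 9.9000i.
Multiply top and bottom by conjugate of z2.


Conjugate of z2 = -2.9000 - 9.9000i
Numerator: (6.2000 - 4.4000i)(-2.9000 - 9.9000i) = -61.5400 - 48.6200i
Denominator: (-2.9)^2 + 9.9^2 = 106.42
Result = (-61.5400 - 48.6200i)/106.42

-0.5783 - 0.4569i


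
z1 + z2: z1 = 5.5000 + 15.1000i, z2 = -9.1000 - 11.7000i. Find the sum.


Real: 5.5 - 9.1 = -3.6
Imag: 15.1 - 11.7 = 3.4

-3.6000 + 3.4000i


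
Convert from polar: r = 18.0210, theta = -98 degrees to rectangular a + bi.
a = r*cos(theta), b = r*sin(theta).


a = 18.0210*cos(-98°) = 18.0210*(-0.13917) = -2.5080
b = 18.0210*sin(-98°) = 18.0210*(-0.990268) = -17.8456

-2.5080 - 17.8456i


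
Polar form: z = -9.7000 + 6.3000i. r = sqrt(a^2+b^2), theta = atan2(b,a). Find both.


r = sqrt(94.09+39.69) = sqrt(133.78) = 11.5663
theta = atan2(6.3, -9.7) = 146.9969 degrees

r = 11.5663, theta = 146.9969 degrees


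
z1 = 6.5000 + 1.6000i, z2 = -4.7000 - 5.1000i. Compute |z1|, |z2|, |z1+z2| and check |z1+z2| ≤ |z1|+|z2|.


|z1| = sqrt(6.5^2 + 1.6^2) = sqrt(44.81) = 6.6940
|z2| = sqrt((-4.7)^2 + (-5.1)^2) = sqrt(48.1) = 6.9354
z1+z2 = 1.8000 - 3.5000i
|z1+z2| = sqrt(15.49) = 3.9357
|z1|+|z2| = 6.6940 + 6.9354 = 13.6294

|z1+z2| = 3.9357 ≤ |z1|+|z2| = 13.6294 (verified)


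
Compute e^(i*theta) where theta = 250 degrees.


cos(250°) = -0.3420
sin(250°) = -0.9397

e^(i*250°) = -0.3420 - 0.9397i


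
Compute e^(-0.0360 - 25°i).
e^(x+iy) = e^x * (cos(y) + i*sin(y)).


e^-0.0360 = 0.96464
cos(-25°) = 0.9063
sin(-25°) = -0.4226
Real = 0.96464*0.9063 = 0.8743
Imag = 0.96464*(-0.4226) = -0.4077

0.8743 - 0.4077i


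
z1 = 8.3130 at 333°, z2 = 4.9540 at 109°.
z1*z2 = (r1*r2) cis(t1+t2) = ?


r = 8.3130 * 4.9540 = 41.1826
theta = 333° + 109° = 442° = 82° (mod 360)

41.1826 cis(82°)


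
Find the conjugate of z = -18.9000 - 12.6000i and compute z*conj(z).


z_bar = -18.9000 + 12.6000i
z*z_bar = (-18.9)^2 + (-12.6)^2 = 357.21 + 158.76 = 515.97

z_bar = -18.9000 + 12.6000i, z*z_bar = 515.97


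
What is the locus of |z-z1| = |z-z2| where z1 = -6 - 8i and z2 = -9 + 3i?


Equal distances means the locus is the perpendicular bisector of z1 and z2.
Midpoint = ((-6+(-9))/2, (-8+3)/2) = (-7.5000, -2.5000)

Perpendicular bisector through (-7.5000, -2.5000)


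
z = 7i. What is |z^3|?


|z| = sqrt(0+49) = sqrt(49) = 7
|z^3| = |z|^3 = 7^3 = 343

|z^3| = 343


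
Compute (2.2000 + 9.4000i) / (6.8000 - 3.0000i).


Conjugate of z2 = 6.8000 + 3.0000i
Numerator: (2.2000 + 9.4000i)(6.8000 + 3.0000i) = -13.2400 + 70.5200i
Denominator: 6.8^2 + (-3)^2 = 55.24
Result = (-13.2400 + 70.5200i)/55.24

-0.2397 + 1.2766i


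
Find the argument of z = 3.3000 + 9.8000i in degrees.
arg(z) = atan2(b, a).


Re = 3.3, Im = 9.8
arg = atan2(9.8, 3.3) = 71.3898 degrees

arg(z) = 71.3898 degrees


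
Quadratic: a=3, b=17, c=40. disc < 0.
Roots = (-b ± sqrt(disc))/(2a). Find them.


disc = 17^2 - 4*3*40 = 289 - 480 = -191
sqrt(|disc|) = sqrt(191) = 13.8203
Real part = -17/(2*3) = -2.8333
Imag part = 13.8203/(2*3) = 2.3034

-2.8333 ± 2.3034i


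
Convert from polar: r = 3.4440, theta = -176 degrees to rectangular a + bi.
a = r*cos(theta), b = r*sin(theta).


a = 3.4440*cos(-176°) = 3.4440*(-0.99756) = -3.4356
b = 3.4440*sin(-176°) = 3.4440*(-0.069756) = -0.2402

-3.4356 - 0.2402i


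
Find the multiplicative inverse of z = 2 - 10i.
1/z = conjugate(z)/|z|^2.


|z|^2 = 4+100 = 104
1/z = (2 + 10i)/104

1/z = 0.0192 + 0.0962i


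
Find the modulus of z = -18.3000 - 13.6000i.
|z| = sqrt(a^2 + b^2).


|z| = sqrt((-18.3)^2 + (-13.6)^2) = sqrt(334.89 + 184.96) = sqrt(519.85) = 22.8002

|z| = 22.8002


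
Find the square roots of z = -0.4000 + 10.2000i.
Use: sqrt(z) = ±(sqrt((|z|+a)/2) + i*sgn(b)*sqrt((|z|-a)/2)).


|z| = sqrt(0.16+104.04) = 10.2078
sqrt((|z|+a)/2) = sqrt((10.2078+(-0.4))/2) = sqrt(4.9039) = 2.2145
sqrt((|z|-a)/2) = sqrt((10.2078-(-0.4))/2) = sqrt(5.3039) = 2.3030

±(2.2145 + 2.3030i) i.e. 2.2145 + 2.3030i and -2.2145 - 2.3030i


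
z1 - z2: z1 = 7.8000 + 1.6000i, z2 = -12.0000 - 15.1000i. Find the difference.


Real: 7.8 + 12 = 19.8
Imag: 1.6 + 15.1 = 16.7

19.8000 + 16.7000i


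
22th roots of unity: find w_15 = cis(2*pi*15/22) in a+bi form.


Angle = 360*15/22 = 245.4545°
a = cos(245.4545°) = -0.4154
b = sin(245.4545°) = -0.9096

-0.4154 - 0.9096i


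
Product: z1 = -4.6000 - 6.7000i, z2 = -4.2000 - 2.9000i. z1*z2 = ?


Real = -4.6*(-4.2) - (-6.7)*(-2.9) = 19.32 - 19.43 = -0.11
Imag = -4.6*(-2.9) - (4.2)*(-6.7) = 13.34 + 28.14 = 41.48

-0.1100 + 41.4800i


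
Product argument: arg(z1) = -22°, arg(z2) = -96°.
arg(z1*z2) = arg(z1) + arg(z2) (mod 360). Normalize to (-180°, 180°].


arg(z1*z2) = -22° - 96° = -118°
Normalized to (-180°, 180°]: -118°

-118°


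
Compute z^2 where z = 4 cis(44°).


r^2 = 4^2 = 16
n*theta = 2*44° = 88° = 88° (mod 360)
a = 16*cos(88°) = 0.5584
b = 16*sin(88°) = 15.9903

16 cis(88°) = 0.5584 + 15.9903i


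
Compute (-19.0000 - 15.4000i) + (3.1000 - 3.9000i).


Real: -19 + 3.1 = -15.9
Imag: -15.4 - 3.9 = -19.3

-15.9000 - 19.3000i


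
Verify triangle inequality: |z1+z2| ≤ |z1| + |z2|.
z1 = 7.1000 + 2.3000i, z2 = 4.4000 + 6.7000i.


|z1| = sqrt(7.1^2 + 2.3^2) = sqrt(55.7) = 7.4632
|z2| = sqrt(4.4^2 + 6.7^2) = sqrt(64.25) = 8.0156
z1+z2 = 11.5000 + 9.0000i
|z1+z2| = sqrt(213.25) = 14.6031
|z1|+|z2| = 7.4632 + 8.0156 = 15.4788

|z1+z2| = 14.6031 ≤ |z1|+|z2| = 15.4788 (verified)


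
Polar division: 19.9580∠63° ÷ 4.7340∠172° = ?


r = 19.9580 / 4.7340 = 4.2159
theta = 63° - 172° = -109° = 251° (mod 360)

4.2159 cis(251°)


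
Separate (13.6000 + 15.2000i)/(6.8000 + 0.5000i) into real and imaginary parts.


Multiply by conjugate: (13.6000 + 15.2000i)(6.8000 - 0.5000i) / (6.8^2 + 0.5^2)
Numerator real = 13.6*6.8 + 15.2*0.5 = 100.08
Numerator imag = 15.2*6.8 - 13.6*0.5 = 96.56
Denominator = 46.49
Re(z) = 100.08/46.49 = 2.1527
Im(z) = 96.56/46.49 = 2.0770

Re(z) = 2.1527, Im(z) = 2.0770


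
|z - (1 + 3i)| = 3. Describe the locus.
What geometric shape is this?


|z - z0| = r is a circle with center z0 and radius r.
Center = (1, 3), radius = 3

Circle with center (1, 3) and radius 3


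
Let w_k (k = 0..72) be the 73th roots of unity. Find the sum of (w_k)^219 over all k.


The roots are w_k = w^k with w = e^(2*pi*i/73), and (w^k)^219 = (w^219)^k.
So S = 1 + u + u^2 + ... + u^(72) with u = w^219.
219 = 3*73 + 0, so 219 is a multiple of 73 and u = (w^73)^3 = 1.
Every one of the 73 terms equals 1: S = 73

S = 73


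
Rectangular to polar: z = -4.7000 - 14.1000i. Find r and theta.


r = sqrt(22.09+198.81) = sqrt(220.9) = 14.8627
theta = atan2(-14.1, -4.7) = -108.4349 degrees

r = 14.8627, theta = -108.4349 degrees


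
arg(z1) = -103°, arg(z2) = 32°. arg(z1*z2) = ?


arg(z1*z2) = -103° + 32° = -71°
Normalized to (-180°, 180°]: -71°

-71°


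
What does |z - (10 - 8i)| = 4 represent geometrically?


|z - z0| = r is a circle with center z0 and radius r.
Center = (10, -8), radius = 4

Circle with center (10, -8) and radius 4


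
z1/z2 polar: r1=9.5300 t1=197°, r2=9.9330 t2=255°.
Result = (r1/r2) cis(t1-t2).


r = 9.5300 / 9.9330 = 0.9594
theta = 197° - 255° = -58° = 302° (mod 360)

0.9594 cis(302°)


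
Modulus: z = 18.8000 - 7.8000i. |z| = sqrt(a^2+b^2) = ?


|z| = sqrt(18.8^2 + (-7.8)^2) = sqrt(353.44 + 60.84) = sqrt(414.28) = 20.3539

|z| = 20.3539


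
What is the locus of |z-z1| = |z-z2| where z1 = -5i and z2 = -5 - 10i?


Equal distances means the locus is the perpendicular bisector of z1 and z2.
Midpoint = ((0+(-5))/2, (-5+(-10))/2) = (-2.5000, -7.5000)

Perpendicular bisector through (-2.5000, -7.5000)


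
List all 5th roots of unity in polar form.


The 5th roots of unity are cis(360k/5°) for k=0..4
Angle step = 360/5 = 72°
Primitive root: cis(72°)
Primitive root = 0.3090 + 0.9511i

5 roots at angles: 0°, 72°, 144°, 216°, 288°


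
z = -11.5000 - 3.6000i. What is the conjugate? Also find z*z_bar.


z_bar = -11.5000 + 3.6000i
z*z_bar = (-11.5)^2 + (-3.6)^2 = 132.25 + 12.96 = 145.21

z_bar = -11.5000 + 3.6000i, z*z_bar = 145.21


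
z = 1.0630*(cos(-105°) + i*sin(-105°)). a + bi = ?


a = 1.0630*cos(-105°) = 1.0630*(-0.2588) = -0.2751
b = 1.0630*sin(-105°) = 1.0630*(-0.9659) = -1.0268

-0.2751 - 1.0268i


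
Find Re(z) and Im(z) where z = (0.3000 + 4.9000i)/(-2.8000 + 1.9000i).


Multiply by conjugate: (0.3000 + 4.9000i)(-2.8000 - 1.9000i) / ((-2.8)^2 + 1.9^2)
Numerator real = 0.3*(-2.8) + 4.9*1.9 = 8.47
Numerator imag = 4.9*(-2.8) - 0.3*1.9 = -14.29
Denominator = 11.45
Re(z) = 8.47/11.45 = 0.7397
Im(z) = -14.29/11.45 = -1.2480

Re(z) = 0.7397, Im(z) = -1.2480


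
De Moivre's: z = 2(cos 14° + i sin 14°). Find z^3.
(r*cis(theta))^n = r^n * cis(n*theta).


r^3 = 2^3 = 8
n*theta = 3*14° = 42° = 42° (mod 360)
a = 8*cos(42°) = 5.9452
b = 8*sin(42°) = 5.3530

8 cis(42°) = 5.9452 + 5.3530i


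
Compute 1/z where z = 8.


|z|^2 = 64+0 = 64
1/z = (8 - 0i)/64

1/z = 0.1250 + 0i


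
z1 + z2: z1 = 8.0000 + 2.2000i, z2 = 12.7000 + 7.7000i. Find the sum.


Real: 8 + 12.7 = 20.7
Imag: 2.2 + 7.7 = 9.9

20.7000 + 9.9000i


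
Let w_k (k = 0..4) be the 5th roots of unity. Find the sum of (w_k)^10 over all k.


The roots are w_k = w^k with w = e^(2*pi*i/5), and (w^k)^10 = (w^10)^k.
So S = 1 + u + u^2 + ... + u^(4) with u = w^10.
10 = 2*5 + 0, so 10 is a multiple of 5 and u = (w^5)^2 = 1.
Every one of the 5 terms equals 1: S = 5

S = 5


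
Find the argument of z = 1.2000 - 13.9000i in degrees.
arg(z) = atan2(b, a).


Re = 1.2, Im = -13.9
arg = atan2(-13.9, 1.2) = -85.0658 degrees

arg(z) = -85.0658 degrees


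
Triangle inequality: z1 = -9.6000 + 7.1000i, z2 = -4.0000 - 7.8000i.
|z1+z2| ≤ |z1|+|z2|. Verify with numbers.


|z1| = sqrt((-9.6)^2 + 7.1^2) = sqrt(142.57) = 11.9403
|z2| = sqrt((-4)^2 + (-7.8)^2) = sqrt(76.84) = 8.7658
z1+z2 = -13.6000 - 0.7000i
|z1+z2| = sqrt(185.45) = 13.6180
|z1|+|z2| = 11.9403 + 8.7658 = 20.7061

|z1+z2| = 13.6180 ≤ |z1|+|z2| = 20.7061 (verified)


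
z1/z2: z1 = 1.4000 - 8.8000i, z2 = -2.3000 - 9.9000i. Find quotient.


Conjugate of z2 = -2.3000 + 9.9000i
Numerator: (1.4000 - 8.8000i)(-2.3000 + 9.9000i) = 83.9000 + 34.1000i
Denominator: (-2.3)^2 + (-9.9)^2 = 103.3
Result = (83.9000 + 34.1000i)/103.3

0.8122 + 0.3301i


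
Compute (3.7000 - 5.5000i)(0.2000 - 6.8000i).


Real = 3.7*0.2 - (-5.5)*(-6.8) = 0.74 - 37.4 = -36.66
Imag = 3.7*(-6.8) + 0.2*(-5.5) = -25.16 - (1.1) = -26.26

-36.6600 - 26.2600i


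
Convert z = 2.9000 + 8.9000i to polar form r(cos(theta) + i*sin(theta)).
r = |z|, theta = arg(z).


r = sqrt(8.41+79.21) = sqrt(87.62) = 9.3606
theta = atan2(8.9, 2.9) = 71.9522 degrees

r = 9.3606, theta = 71.9522 degrees


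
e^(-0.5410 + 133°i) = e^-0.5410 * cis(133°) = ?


e^-0.5410 = 0.58217
cos(133°) = -0.682
sin(133°) = 0.7314
Real = 0.58217*(-0.682) = -0.3970
Imag = 0.58217*0.7314 = 0.4258

-0.3970 + 0.4258i


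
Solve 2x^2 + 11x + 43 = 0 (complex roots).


disc = 11^2 - 4*2*43 = 121 - 344 = -223
sqrt(|disc|) = sqrt(223) = 14.9332
Real part = -11/(2*2) = -2.7500
Imag part = 14.9332/(2*2) = 3.7333

-2.7500 ± 3.7333i


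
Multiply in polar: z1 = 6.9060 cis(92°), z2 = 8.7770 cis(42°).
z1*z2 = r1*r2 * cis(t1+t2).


r = 6.9060 * 8.7770 = 60.6140
theta = 92° + 42° = 134° = 134° (mod 360)

60.6140 cis(134°)


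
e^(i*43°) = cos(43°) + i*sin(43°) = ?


cos(43°) = 0.7314
sin(43°) = 0.6820

e^(i*43°) = 0.7314 + 0.6820i


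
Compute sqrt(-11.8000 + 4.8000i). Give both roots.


|z| = sqrt(139.24+23.04) = 12.7389
sqrt((|z|+a)/2) = sqrt((12.7389+(-11.8))/2) = sqrt(0.4695) = 0.6852
sqrt((|z|-a)/2) = sqrt((12.7389-(-11.8))/2) = sqrt(12.2695) = 3.5028

±(0.6852 + 3.5028i) i.e. 0.6852 + 3.5028i and -0.6852 - 3.5028i


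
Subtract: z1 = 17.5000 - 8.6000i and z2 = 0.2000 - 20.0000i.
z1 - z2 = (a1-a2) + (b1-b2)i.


Real: 17.5 - 0.2 = 17.3
Imag: -8.6 + 20 = 11.4

17.3000 + 11.4000i


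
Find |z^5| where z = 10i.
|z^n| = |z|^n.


|z| = sqrt(0+100) = sqrt(100) = 10
|z^5| = |z|^5 = 10^5 = 100000

|z^5| = 100000


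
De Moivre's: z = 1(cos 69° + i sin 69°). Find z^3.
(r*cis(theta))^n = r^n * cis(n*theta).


r^3 = 1^3 = 1
n*theta = 3*69° = 207° = 207° (mod 360)
a = 1*cos(207°) = -0.8910
b = 1*sin(207°) = -0.4540

1 cis(207°) = -0.8910 - 0.4540i


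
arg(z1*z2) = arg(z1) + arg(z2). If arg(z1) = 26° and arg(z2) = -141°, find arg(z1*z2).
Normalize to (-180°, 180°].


arg(z1*z2) = 26° - 141° = -115°
Normalized to (-180°, 180°]: -115°

-115°


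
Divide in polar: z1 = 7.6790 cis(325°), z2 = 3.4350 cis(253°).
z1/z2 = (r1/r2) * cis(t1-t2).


r = 7.6790 / 3.4350 = 2.2355
theta = 325° - 253° = 72° = 72° (mod 360)

2.2355 cis(72°)


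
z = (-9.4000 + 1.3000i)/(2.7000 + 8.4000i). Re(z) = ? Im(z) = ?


Multiply by conjugate: (-9.4000 + 1.3000i)(2.7000 - 8.4000i) / (2.7^2 + 8.4^2)
Numerator real = -9.4*2.7 + 1.3*8.4 = -14.46
Numerator imag = 1.3*2.7 - (-9.4)*8.4 = 82.47
Denominator = 77.85
Re(z) = -14.46/77.85 = -0.1857
Im(z) = 82.47/77.85 = 1.0593

Re(z) = -0.1857, Im(z) = 1.0593


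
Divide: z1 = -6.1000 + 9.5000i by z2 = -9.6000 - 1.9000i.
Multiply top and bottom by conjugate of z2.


Conjugate of z2 = -9.6000 + 1.9000i
Numerator: (-6.1000 + 9.5000i)(-9.6000 + 1.9000i) = 40.5100 - 102.7900i
Denominator: (-9.6)^2 + (-1.9)^2 = 95.77
Result = (40.5100 - 102.7900i)/95.77

0.4230 - 1.0733i


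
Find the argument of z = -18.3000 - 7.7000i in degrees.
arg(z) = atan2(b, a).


Re = -18.3, Im = -7.7
arg = atan2(-7.7, -18.3) = -157.1803 degrees

arg(z) = -157.1803 degrees


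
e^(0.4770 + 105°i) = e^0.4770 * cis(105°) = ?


e^0.4770 = 1.6112
cos(105°) = -0.2588
sin(105°) = 0.9659
Real = 1.6112*(-0.2588) = -0.4170
Imag = 1.6112*0.9659 = 1.5563

-0.4170 + 1.5563i


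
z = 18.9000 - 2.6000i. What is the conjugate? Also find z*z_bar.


z_bar = 18.9000 + 2.6000i
z*z_bar = 18.9^2 + (-2.6)^2 = 357.21 + 6.76 = 363.97

z_bar = 18.9000 + 2.6000i, z*z_bar = 363.97


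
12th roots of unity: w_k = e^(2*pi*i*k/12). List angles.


The 12th roots of unity are cis(360k/12°) for k=0..11
Angle step = 360/12 = 30°
Primitive root: cis(30°)
Primitive root = 0.8660 + 0.5000i

12 roots at angles: 0°, 30°, 60°, 90°, 120°, 150°, 180°, 210°, 240°, 270°, 300°, 330°


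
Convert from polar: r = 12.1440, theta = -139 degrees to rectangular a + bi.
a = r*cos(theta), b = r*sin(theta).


a = 12.1440*cos(-139°) = 12.1440*(-0.75471) = -9.1652
b = 12.1440*sin(-139°) = 12.1440*(-0.65606) = -7.9672

-9.1652 - 7.9672i


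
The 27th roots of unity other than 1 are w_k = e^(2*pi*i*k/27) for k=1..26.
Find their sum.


With w = e^(2*pi*i/27), all 27 of the 27th roots of unity w^0 = 1, w, ..., w^(26) sum to 0: 1 + w + ... + w^(26) = (1 - w^27)/(1 - w) = 0 since w^27 = 1, w ≠ 1.
Removing the root 1: w + w^2 + ... + w^(26) = 0 - 1 = -1

Sum = -1


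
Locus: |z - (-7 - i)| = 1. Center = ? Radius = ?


|z - z0| = r is a circle with center z0 and radius r.
Center = (-7, -1), radius = 1

Circle with center (-7, -1) and radius 1


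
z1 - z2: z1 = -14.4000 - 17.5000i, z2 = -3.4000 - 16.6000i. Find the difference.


Real: -14.4 + 3.4 = -11
Imag: -17.5 + 16.6 = -0.9

-11.0000 - 0.9000i


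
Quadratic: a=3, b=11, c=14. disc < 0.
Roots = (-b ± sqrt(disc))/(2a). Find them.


disc = 11^2 - 4*3*14 = 121 - 168 = -47
sqrt(|disc|) = sqrt(47) = 6.8557
Real part = -11/(2*3) = -1.8333
Imag part = 6.8557/(2*3) = 1.1426

-1.8333 ± 1.1426i


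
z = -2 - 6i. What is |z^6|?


|z| = sqrt(4+36) = sqrt(40) = 6.3246
|z^6| = |z|^6 = (sqrt(40))^6 = 40^3 = 64000

|z^6| = 64000


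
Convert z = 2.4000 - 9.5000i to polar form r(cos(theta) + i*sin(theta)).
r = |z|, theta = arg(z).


r = sqrt(5.76+90.25) = sqrt(96.01) = 9.7985
theta = atan2(-9.5, 2.4) = -75.8219 degrees

r = 9.7985, theta = -75.8219 degrees


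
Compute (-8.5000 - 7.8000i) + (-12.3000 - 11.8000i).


Real: -8.5 - 12.3 = -20.8
Imag: -7.8 - 11.8 = -19.6

-20.8000 - 19.6000i


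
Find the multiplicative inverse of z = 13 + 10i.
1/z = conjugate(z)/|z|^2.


|z|^2 = 169+100 = 269
1/z = (13 - 10i)/269

1/z = 0.0483 - 0.0372i


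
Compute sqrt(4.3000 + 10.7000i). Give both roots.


|z| = sqrt(18.49+114.49) = 11.5317
sqrt((|z|+a)/2) = sqrt((11.5317+4.3)/2) = sqrt(7.9158) = 2.8135
sqrt((|z|-a)/2) = sqrt((11.5317-4.3)/2) = sqrt(3.6158) = 1.9015

±(2.8135 + 1.9015i) i.e. 2.8135 + 1.9015i and -2.8135 - 1.9015i


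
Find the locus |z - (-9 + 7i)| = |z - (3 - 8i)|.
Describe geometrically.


Equal distances means the locus is the perpendicular bisector of z1 and z2.
Midpoint = ((-9+3)/2, (7+(-8))/2) = (-3.0000, -0.5000)

Perpendicular bisector through (-3.0000, -0.5000)


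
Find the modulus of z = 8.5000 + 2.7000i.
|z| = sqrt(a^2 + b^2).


|z| = sqrt(8.5^2 + 2.7^2) = sqrt(72.25 + 7.29) = sqrt(79.54) = 8.9185

|z| = 8.9185


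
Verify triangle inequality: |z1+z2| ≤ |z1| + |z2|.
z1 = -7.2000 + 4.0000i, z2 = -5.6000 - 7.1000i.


|z1| = sqrt((-7.2)^2 + 4^2) = sqrt(67.84) = 8.2365
|z2| = sqrt((-5.6)^2 + (-7.1)^2) = sqrt(81.77) = 9.0427
z1+z2 = -12.8000 - 3.1000i
|z1+z2| = sqrt(173.45) = 13.1700
|z1|+|z2| = 8.2365 + 9.0427 = 17.2792

|z1+z2| = 13.1700 ≤ |z1|+|z2| = 17.2792 (verified)


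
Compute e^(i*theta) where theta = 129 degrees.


cos(129°) = -0.6293
sin(129°) = 0.7771

e^(i*129°) = -0.6293 + 0.7771i


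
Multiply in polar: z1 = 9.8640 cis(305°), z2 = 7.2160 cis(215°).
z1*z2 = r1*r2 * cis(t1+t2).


r = 9.8640 * 7.2160 = 71.1786
theta = 305° + 215° = 520° = 160° (mod 360)

71.1786 cis(160°)


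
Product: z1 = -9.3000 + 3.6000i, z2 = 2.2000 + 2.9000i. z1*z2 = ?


Real = -9.3*2.2 - 3.6*2.9 = -20.46 - 10.44 = -30.9
Imag = -9.3*2.9 + 2.2*3.6 = -26.97 + 7.92 = -19.05

-30.9000 - 19.0500i


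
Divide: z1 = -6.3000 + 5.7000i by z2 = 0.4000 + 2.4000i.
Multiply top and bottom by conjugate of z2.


Conjugate of z2 = 0.4000 - 2.4000i
Numerator: (-6.3000 + 5.7000i)(0.4000 - 2.4000i) = 11.1600 + 17.4000i
Denominator: 0.4^2 + 2.4^2 = 5.92
Result = (11.1600 + 17.4000i)/5.92

1.8851 + 2.9392i


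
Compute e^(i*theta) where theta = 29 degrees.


cos(29°) = 0.8746
sin(29°) = 0.4848

e^(i*29°) = 0.8746 + 0.4848i


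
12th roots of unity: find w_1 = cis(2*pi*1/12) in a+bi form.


Angle = 360*1/12 = 30°
a = cos(30°) = 0.8660
b = sin(30°) = 0.5000

0.8660 + 0.5000i


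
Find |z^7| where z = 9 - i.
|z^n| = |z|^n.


|z| = sqrt(81+1) = sqrt(82) = 9.0554
|z^7| = |z|^7 = (sqrt(82))^7 = 82^3 * sqrt(82) = 551368*sqrt(82)

|z^7| = 551368*sqrt(82) ≈ 4992849.5928


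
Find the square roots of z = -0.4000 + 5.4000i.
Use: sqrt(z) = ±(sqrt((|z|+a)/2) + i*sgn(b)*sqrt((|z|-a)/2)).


|z| = sqrt(0.16+29.16) = 5.4148
sqrt((|z|+a)/2) = sqrt((5.4148+(-0.4))/2) = sqrt(2.5074) = 1.5835
sqrt((|z|-a)/2) = sqrt((5.4148-(-0.4))/2) = sqrt(2.9074) = 1.7051

±(1.5835 + 1.7051i) i.e. 1.5835 + 1.7051i and -1.5835 - 1.7051i


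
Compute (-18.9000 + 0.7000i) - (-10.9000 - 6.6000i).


Real: -18.9 + 10.9 = -8
Imag: 0.7 + 6.6 = 7.3

-8.0000 + 7.3000i


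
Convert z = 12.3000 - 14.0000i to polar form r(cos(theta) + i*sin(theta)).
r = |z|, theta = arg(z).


r = sqrt(151.29+196) = sqrt(347.29) = 18.6357
theta = atan2(-14, 12.3) = -48.6984 degrees

r = 18.6357, theta = -48.6984 degrees


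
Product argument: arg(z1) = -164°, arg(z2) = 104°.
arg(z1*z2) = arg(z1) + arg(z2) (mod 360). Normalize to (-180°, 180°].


arg(z1*z2) = -164° + 104° = -60°
Normalized to (-180°, 180°]: -60°

-60°


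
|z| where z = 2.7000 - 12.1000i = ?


|z| = sqrt(2.7^2 + (-12.1)^2) = sqrt(7.29 + 146.41) = sqrt(153.7) = 12.3976

|z| = 12.3976


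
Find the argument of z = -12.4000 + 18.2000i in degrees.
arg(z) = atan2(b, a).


Re = -12.4, Im = 18.2
arg = atan2(18.2, -12.4) = 124.2673 degrees

arg(z) = 124.2673 degrees


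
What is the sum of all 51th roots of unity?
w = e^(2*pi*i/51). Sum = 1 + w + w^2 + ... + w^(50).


The sum of all 51th roots of unity is 0.
Geometric series: (1 - w^51)/(1 - w) = (1-1)/(1-w) = 0 since w^51 = 1, w ≠ 1.
Alternatively: coefficient of z^50 in z^51 - 1 is 0.

0


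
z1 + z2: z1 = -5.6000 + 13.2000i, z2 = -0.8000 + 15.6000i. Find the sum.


Real: -5.6 - 0.8 = -6.4
Imag: 13.2 + 15.6 = 28.8

-6.4000 + 28.8000i


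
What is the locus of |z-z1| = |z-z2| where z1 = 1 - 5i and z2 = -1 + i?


Equal distances means the locus is the perpendicular bisector of z1 and z2.
Midpoint = ((1+(-1))/2, (-5+1)/2) = (0, -2.0000)

Perpendicular bisector through (0, -2.0000)


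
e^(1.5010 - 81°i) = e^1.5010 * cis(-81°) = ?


e^1.5010 = 4.48617
cos(-81°) = 0.15643
sin(-81°) = -0.98769
Real = 4.48617*0.15643 = 0.7018
Imag = 4.48617*(-0.98769) = -4.4309

0.7018 - 4.4309i


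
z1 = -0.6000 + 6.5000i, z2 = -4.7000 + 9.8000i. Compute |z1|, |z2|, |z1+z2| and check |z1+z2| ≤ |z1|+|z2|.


|z1| = sqrt((-0.6)^2 + 6.5^2) = sqrt(42.61) = 6.5276
|z2| = sqrt((-4.7)^2 + 9.8^2) = sqrt(118.13) = 10.8688
z1+z2 = -5.3000 + 16.3000i
|z1+z2| = sqrt(293.78) = 17.1400
|z1|+|z2| = 6.5276 + 10.8688 = 17.3964

|z1+z2| = 17.1400 ≤ |z1|+|z2| = 17.3964 (verified)


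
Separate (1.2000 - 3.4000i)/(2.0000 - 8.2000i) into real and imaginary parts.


Multiply by conjugate: (1.2000 - 3.4000i)(2.0000 + 8.2000i) / (2^2 + (-8.2)^2)
Numerator real = 1.2*2 - (3.4)*(-8.2) = 30.28
Numerator imag = -3.4*2 - 1.2*(-8.2) = 3.04
Denominator = 71.24
Re(z) = 30.28/71.24 = 0.4250
Im(z) = 3.04/71.24 = 0.0427

Re(z) = 0.4250, Im(z) = 0.0427


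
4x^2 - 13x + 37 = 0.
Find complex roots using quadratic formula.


disc = (-13)^2 - 4*4*37 = 169 - 592 = -423
sqrt(|disc|) = sqrt(423) = 20.5670
Real part = 13/(2*4) = 1.6250
Imag part = 20.5670/(2*4) = 2.5709

1.6250 ± 2.5709i


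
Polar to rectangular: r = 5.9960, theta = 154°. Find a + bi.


a = 5.9960*cos(154°) = 5.9960*(-0.8988) = -5.3892
b = 5.9960*sin(154°) = 5.9960*0.43837 = 2.6285

-5.3892 + 2.6285i


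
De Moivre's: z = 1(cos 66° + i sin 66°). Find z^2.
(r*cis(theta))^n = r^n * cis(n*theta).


r^2 = 1^2 = 1
n*theta = 2*66° = 132° = 132° (mod 360)
a = 1*cos(132°) = -0.6691
b = 1*sin(132°) = 0.7431

1 cis(132°) = -0.6691 + 0.7431i


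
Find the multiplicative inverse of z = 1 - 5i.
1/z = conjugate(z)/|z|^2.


|z|^2 = 1+25 = 26
1/z = (1 + 5i)/26

1/z = 0.0385 + 0.1923i


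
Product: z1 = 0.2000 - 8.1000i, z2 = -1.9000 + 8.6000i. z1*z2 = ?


Real = 0.2*(-1.9) - (-8.1)*8.6 = -0.38 - (-69.66) = 69.28
Imag = 0.2*8.6 - (1.9)*(-8.1) = 1.72 + 15.39 = 17.11

69.2800 + 17.1100i


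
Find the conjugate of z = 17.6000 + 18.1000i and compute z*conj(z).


z_bar = 17.6000 - 18.1000i
z*z_bar = 17.6^2 + 18.1^2 = 309.76 + 327.61 = 637.37

z_bar = 17.6000 - 18.1000i, z*z_bar = 637.37


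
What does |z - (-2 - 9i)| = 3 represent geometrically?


|z - z0| = r is a circle with center z0 and radius r.
Center = (-2, -9), radius = 3

Circle with center (-2, -9) and radius 3


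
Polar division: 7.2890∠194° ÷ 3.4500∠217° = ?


r = 7.2890 / 3.4500 = 2.1128
theta = 194° - 217° = -23° = 337° (mod 360)

2.1128 cis(337°)


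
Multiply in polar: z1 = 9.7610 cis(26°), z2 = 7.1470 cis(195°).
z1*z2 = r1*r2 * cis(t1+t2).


r = 9.7610 * 7.1470 = 69.7619
theta = 26° + 195° = 221° = 221° (mod 360)

69.7619 cis(221°)


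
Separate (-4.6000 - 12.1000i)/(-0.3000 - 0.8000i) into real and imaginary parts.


Multiply by conjugate: (-4.6000 - 12.1000i)(-0.3000 + 0.8000i) / ((-0.3)^2 + (-0.8)^2)
Numerator real = -4.6*(-0.3) - (12.1)*(-0.8) = 11.06
Numerator imag = -12.1*(-0.3) - (-4.6)*(-0.8) = -0.05
Denominator = 0.73
Re(z) = 11.06/0.73 = 15.1507
Im(z) = -0.05/0.73 = -0.0685

Re(z) = 15.1507, Im(z) = -0.0685


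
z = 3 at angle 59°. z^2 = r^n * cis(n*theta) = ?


r^2 = 3^2 = 9
n*theta = 2*59° = 118° = 118° (mod 360)
a = 9*cos(118°) = -4.2252
b = 9*sin(118°) = 7.9465

9 cis(118°) = -4.2252 + 7.9465i


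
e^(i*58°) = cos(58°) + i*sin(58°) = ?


cos(58°) = 0.5299
sin(58°) = 0.8480

e^(i*58°) = 0.5299 + 0.8480i


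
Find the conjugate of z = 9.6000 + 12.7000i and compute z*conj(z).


z_bar = 9.6000 - 12.7000i
z*z_bar = 9.6^2 + 12.7^2 = 92.16 + 161.29 = 253.45

z_bar = 9.6000 - 12.7000i, z*z_bar = 253.45


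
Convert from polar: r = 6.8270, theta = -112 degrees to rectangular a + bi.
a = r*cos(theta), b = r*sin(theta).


a = 6.8270*cos(-112°) = 6.8270*(-0.3746) = -2.5574
b = 6.8270*sin(-112°) = 6.8270*(-0.92718) = -6.3299

-2.5574 - 6.3299i


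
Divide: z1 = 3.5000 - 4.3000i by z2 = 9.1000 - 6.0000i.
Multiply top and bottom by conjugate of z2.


Conjugate of z2 = 9.1000 + 6.0000i
Numerator: (3.5000 - 4.3000i)(9.1000 + 6.0000i) = 57.6500 - 18.1300i
Denominator: 9.1^2 + (-6)^2 = 118.81
Result = (57.6500 - 18.1300i)/118.81

0.4852 - 0.1526i


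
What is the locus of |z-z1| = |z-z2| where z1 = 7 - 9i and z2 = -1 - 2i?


Equal distances means the locus is the perpendicular bisector of z1 and z2.
Midpoint = ((7+(-1))/2, (-9+(-2))/2) = (3.0000, -5.5000)

Perpendicular bisector through (3.0000, -5.5000)


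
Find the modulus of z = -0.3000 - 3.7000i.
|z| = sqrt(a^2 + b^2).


|z| = sqrt((-0.3)^2 + (-3.7)^2) = sqrt(0.09 + 13.69) = sqrt(13.78) = 3.7121

|z| = 3.7121


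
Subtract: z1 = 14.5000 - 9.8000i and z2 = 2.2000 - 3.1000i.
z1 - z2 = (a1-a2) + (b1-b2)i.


Real: 14.5 - 2.2 = 12.3
Imag: -9.8 + 3.1 = -6.7

12.3000 - 6.7000i


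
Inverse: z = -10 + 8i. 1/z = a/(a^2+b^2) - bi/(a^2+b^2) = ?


|z|^2 = 100+64 = 164
1/z = (-10 - 8i)/164

1/z = -0.0610 - 0.0488i


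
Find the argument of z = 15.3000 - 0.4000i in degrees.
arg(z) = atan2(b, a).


Re = 15.3, Im = -0.4
arg = atan2(-0.4, 15.3) = -1.4976 degrees

arg(z) = -1.4976 degrees


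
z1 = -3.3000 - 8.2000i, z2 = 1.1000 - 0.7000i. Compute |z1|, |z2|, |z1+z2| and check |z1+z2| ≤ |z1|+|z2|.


|z1| = sqrt((-3.3)^2 + (-8.2)^2) = sqrt(78.13) = 8.8391
|z2| = sqrt(1.1^2 + (-0.7)^2) = sqrt(1.7) = 1.3038
z1+z2 = -2.2000 - 8.9000i
|z1+z2| = sqrt(84.05) = 9.1679
|z1|+|z2| = 8.8391 + 1.3038 = 10.1429

|z1+z2| = 9.1679 ≤ |z1|+|z2| = 10.1429 (verified)


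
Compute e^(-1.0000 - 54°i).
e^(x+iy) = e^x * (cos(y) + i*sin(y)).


e^-1.0000 = 0.3679
cos(-54°) = 0.58779
sin(-54°) = -0.809
Real = 0.3679*0.58779 = 0.2162
Imag = 0.3679*(-0.809) = -0.2976

0.2162 - 0.2976i
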